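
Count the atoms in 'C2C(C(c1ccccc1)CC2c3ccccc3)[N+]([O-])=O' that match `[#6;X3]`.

12

Check the 20 heavy atoms by environment: 5× C (X4) → no; 12× c (aromatic, X3) → match; 1× N (charge +1, X3) → no; 1× O (charge -1, X1) → no; 1× O (X1) → no.
That gives 12 matching atoms.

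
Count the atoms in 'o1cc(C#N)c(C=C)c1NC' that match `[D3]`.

3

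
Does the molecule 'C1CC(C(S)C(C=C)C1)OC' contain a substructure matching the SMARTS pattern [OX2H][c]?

No

The pattern [OX2H][c] describes a hydroxyl oxygen attached to an aromatic carbon — a phenol.
The closest candidate here is a methoxy ether (-OCH3), but the oxygen has H0, not H1. No other fragment satisfies the full query, so there is no match.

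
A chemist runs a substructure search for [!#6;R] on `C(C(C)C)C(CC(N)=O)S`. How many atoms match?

0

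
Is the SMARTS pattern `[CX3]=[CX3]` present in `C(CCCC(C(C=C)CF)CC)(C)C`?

Yes

The pattern [CX3]=[CX3] describes a non-aromatic C=C double bond between two sp2 carbons — an alkene.
The molecule carries a vinyl group (-CH=CH2), whose atoms satisfy every constraint of the query, so the pattern matches.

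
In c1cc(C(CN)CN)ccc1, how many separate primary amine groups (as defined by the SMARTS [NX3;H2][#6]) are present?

2

[NX3;H2][#6] is the SMARTS for a primary amine: a trivalent nitrogen with two H attached to carbon.
The molecule carries 2 separate instances of a primary amino group (-NH2) meeting every constraint; each maps to a distinct set of atoms, giving 2 matches.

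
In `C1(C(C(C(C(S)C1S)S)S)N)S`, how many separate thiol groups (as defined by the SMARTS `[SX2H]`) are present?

5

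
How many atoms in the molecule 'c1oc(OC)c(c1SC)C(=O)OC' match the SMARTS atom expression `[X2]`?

4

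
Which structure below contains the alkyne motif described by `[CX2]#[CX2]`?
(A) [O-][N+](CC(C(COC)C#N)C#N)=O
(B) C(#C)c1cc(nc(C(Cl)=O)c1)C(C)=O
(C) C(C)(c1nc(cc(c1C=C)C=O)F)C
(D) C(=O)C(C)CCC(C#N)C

B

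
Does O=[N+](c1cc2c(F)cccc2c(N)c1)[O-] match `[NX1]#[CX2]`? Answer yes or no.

No

The pattern [NX1]#[CX2] describes a nitrogen triple-bonded to a two-connected carbon — a nitrile.
The closest candidate here is a nitro group (-[N+](=O)[O-]), but there is no C#N triple bond. No other fragment satisfies the full query, so there is no match.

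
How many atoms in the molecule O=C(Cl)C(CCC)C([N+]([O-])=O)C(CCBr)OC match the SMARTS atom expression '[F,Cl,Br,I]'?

2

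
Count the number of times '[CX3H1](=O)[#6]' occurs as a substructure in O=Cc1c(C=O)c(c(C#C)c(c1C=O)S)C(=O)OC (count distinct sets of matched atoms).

[CX3H1](=O)[#6] is the SMARTS for an aldehyde: an sp2 carbon with one H, double-bonded to O and single-bonded to carbon.
The molecule carries 3 separate instances of an aldehyde (-CHO) meeting every constraint; each maps to a distinct set of atoms, giving 3 matches.

3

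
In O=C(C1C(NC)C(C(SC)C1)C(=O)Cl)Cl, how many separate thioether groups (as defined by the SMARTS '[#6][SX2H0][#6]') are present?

[#6][SX2H0][#6] is the SMARTS for a thioether: an aliphatic sulfur bridging two carbons with no H on the sulfur.
Exactly one fragment in the molecule meets all constraints, giving 1 match.

1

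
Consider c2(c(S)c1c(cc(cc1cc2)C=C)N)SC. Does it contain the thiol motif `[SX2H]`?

Yes

The pattern [SX2H] describes an aliphatic sulfur with two connections, one being H — a thiol.
The molecule carries a thiol (-SH), whose atoms satisfy every constraint of the query, so the pattern matches.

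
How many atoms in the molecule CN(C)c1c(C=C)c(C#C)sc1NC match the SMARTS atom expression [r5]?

5

The query [r5] means: r5 matches atoms in a five-membered ring.
Check the 14 heavy atoms by environment: 1× s (aromatic, in 5-ring) → match; 4× c (aromatic, in 5-ring) → match; 7× C (acyclic) → no; 2× N (acyclic) → no.
Summing the matching environments: 1 + 4 = 5 matching atoms.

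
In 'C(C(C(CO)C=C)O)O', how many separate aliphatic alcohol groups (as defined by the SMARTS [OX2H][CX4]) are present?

[OX2H][CX4] is the SMARTS for an aliphatic alcohol: a hydroxyl oxygen bound to an sp3 (X4) carbon.
The molecule carries 3 separate instances of a hydroxyl group (-OH) meeting every constraint; each maps to a distinct set of atoms, giving 3 matches.

3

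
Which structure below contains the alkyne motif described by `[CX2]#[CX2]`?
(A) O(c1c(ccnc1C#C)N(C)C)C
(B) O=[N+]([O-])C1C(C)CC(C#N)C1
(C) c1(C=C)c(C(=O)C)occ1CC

A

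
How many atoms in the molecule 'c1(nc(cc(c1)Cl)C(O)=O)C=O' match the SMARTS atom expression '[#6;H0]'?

4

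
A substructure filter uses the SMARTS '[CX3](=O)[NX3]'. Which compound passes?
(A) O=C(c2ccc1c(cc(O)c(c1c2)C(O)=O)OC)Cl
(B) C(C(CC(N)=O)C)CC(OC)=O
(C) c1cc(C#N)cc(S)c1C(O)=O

B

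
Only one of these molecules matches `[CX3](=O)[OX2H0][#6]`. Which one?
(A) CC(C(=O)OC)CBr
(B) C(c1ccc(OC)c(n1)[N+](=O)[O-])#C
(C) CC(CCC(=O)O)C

A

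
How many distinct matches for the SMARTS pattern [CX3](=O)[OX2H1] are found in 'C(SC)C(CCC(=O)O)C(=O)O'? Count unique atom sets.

[CX3](=O)[OX2H1] is the SMARTS for a carboxylic acid: an sp2 carbon double-bonded to O and single-bonded to an -OH oxygen.
The molecule carries 2 separate instances of a carboxylic acid group (-C(=O)OH) meeting every constraint; each maps to a distinct set of atoms, giving 2 matches.

2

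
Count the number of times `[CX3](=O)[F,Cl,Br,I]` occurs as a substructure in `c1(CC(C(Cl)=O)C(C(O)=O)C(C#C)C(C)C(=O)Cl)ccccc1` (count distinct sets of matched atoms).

2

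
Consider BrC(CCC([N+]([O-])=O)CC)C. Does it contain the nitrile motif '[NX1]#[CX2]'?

No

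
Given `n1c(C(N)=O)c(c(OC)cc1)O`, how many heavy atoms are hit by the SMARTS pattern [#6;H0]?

4

Check the 12 heavy atoms by environment: 1× n (aromatic, H0) → no; 2× c (aromatic, H1) → no; 3× c (aromatic, H0) → match; 1× O (H1) → no; 2× O (H0) → no; 1× C (H3) → no; 1× C (H0) → match; 1× N (H2) → no.
Summing the matching environments: 3 + 1 = 4 matching atoms.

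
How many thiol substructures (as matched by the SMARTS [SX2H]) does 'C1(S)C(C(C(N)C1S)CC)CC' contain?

2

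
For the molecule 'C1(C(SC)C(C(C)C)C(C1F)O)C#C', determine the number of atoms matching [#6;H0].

1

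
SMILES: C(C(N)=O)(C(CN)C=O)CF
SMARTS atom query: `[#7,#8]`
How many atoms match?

4

The query [#7,#8] means: nitrogen or oxygen (comma = OR).
Check the 11 heavy atoms by environment: 6× C → no; 1× F → no; 2× O → match; 2× N → match.
Summing the matching environments: 2 + 2 = 4 matching atoms.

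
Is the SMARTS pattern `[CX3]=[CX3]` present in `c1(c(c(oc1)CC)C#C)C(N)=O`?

No

The pattern [CX3]=[CX3] describes a non-aromatic C=C double bond between two sp2 carbons — an alkene.
The closest candidate here is an ethynyl group (-C#CH), but the C-C bond is a triple bond, not a double bond. No other fragment satisfies the full query, so there is no match.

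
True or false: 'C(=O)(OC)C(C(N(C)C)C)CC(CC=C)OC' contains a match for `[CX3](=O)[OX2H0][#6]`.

True

The pattern [CX3](=O)[OX2H0][#6] describes a carbonyl carbon bonded to an oxygen that is itself bonded to carbon (no H on that O) — an ester.
The molecule carries a methyl-ester group (-C(=O)OCH3), whose atoms satisfy every constraint of the query, so the pattern matches.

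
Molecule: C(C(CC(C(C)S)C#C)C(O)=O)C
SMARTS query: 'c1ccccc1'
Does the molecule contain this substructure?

No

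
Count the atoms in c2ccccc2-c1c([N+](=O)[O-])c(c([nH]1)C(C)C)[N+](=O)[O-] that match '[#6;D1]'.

2

The query [#6;D1] means: carbon bonded to exactly one heavy atom.
Check the 20 heavy atoms by environment: 1× n (aromatic, D2) → no; 5× c (aromatic, D3) → no; 2× N (charge +1, D3) → no; 2× O (charge -1, D1) → no; 2× O (D1) → no; 5× c (aromatic, D2) → no; 1× C (D3) → no; 2× C (D1) → match.
That gives 2 matching atoms.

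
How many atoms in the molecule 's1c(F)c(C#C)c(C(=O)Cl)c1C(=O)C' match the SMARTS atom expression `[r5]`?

5

Check the 14 heavy atoms by environment: 1× s (aromatic, in 5-ring) → match; 4× c (aromatic, in 5-ring) → match; 5× C (acyclic) → no; 2× O (acyclic) → no; 1× F (acyclic) → no; 1× Cl (acyclic) → no.
Summing the matching environments: 1 + 4 = 5 matching atoms.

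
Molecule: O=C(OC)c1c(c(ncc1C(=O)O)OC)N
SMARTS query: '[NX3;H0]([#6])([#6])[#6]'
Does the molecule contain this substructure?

The pattern [NX3;H0]([#6])([#6])[#6] describes a trivalent nitrogen with no H, bonded to three carbons — a tertiary amine.
The closest candidate here is a primary amino group (-NH2), but the nitrogen has H2, not H0 with three carbons. No other fragment satisfies the full query, so there is no match.

No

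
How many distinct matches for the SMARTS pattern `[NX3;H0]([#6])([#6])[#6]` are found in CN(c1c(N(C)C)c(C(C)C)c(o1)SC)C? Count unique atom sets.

2

[NX3;H0]([#6])([#6])[#6] is the SMARTS for a tertiary amine: a trivalent nitrogen with no H, bonded to three carbons.
The molecule carries 2 separate instances of a dimethylamino group (-N(CH3)2) meeting every constraint; each maps to a distinct set of atoms, giving 2 matches.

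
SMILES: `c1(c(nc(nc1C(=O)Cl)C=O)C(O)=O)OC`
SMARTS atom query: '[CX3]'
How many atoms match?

Check the 16 heavy atoms by environment: 2× n (aromatic, X2) → no; 4× c (aromatic, X3) → no; 3× C (X3) → match; 3× O (X1) → no; 1× Cl (X1) → no; 2× O (X2) → no; 1× C (X4) → no.
That gives 3 matching atoms.

3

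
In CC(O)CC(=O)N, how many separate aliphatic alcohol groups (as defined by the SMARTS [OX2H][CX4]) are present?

[OX2H][CX4] is the SMARTS for an aliphatic alcohol: a hydroxyl oxygen bound to an sp3 (X4) carbon.
Exactly one fragment in the molecule meets all constraints, giving 1 match.

1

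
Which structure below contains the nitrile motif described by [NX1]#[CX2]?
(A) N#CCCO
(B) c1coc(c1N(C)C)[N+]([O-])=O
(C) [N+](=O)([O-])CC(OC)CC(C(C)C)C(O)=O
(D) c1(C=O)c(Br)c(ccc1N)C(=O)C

A

[NX1]#[CX2] describes a nitrogen triple-bonded to a two-connected carbon (a nitrile).
(A) contains a nitrile (-C#N), which satisfies every atom and bond constraint.
(B) has a nitro group (-[N+](=O)[O-]) but there is no C#N triple bond.
(C) has a nitro group (-[N+](=O)[O-]) but there is no C#N triple bond.
(D) has a primary amino group (-NH2) but the nitrogen is NX3 (three connections), not NX1 triple-bonded.
So the answer is (A).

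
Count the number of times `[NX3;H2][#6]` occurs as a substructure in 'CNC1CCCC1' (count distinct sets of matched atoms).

[NX3;H2][#6] is the SMARTS for a primary amine: a trivalent nitrogen with two H attached to carbon.
The molecule has an N-methylamino group (-NHCH3), but the nitrogen bears two carbons and only one H (H1), not H2; nothing else fits, so there are 0 matches.

0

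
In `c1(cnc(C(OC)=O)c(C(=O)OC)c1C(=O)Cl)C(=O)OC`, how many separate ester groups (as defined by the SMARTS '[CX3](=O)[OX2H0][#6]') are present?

[CX3](=O)[OX2H0][#6] is the SMARTS for an ester: a carbonyl carbon bonded to an oxygen that is itself bonded to carbon (no H on that O).
The molecule carries 3 separate instances of a methyl-ester group (-C(=O)OCH3) meeting every constraint; each maps to a distinct set of atoms, giving 3 matches.

3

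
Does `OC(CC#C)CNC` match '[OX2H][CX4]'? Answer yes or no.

The pattern [OX2H][CX4] describes a hydroxyl oxygen bound to an sp3 (X4) carbon — an aliphatic alcohol.
The molecule carries a hydroxyl group (-OH), whose atoms satisfy every constraint of the query, so the pattern matches.

Yes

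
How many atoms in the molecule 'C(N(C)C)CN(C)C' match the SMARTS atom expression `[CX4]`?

6

The query [CX4] means: C with X4: aliphatic carbon with exactly 4 total connections (bonds + H).
Check the 8 heavy atoms by environment: 6× C (X4) → match; 2× N (X3) → no.
That gives 6 matching atoms.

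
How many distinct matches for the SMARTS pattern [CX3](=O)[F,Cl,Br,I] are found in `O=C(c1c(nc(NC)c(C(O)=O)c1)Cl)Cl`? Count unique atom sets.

[CX3](=O)[F,Cl,Br,I] is the SMARTS for an acyl halide: a carbonyl carbon bonded to a halogen.
Exactly one fragment in the molecule meets all constraints, giving 1 match.

1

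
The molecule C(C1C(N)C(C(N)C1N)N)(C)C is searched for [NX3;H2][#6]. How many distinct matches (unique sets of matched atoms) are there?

4

[NX3;H2][#6] is the SMARTS for a primary amine: a trivalent nitrogen with two H attached to carbon.
The molecule carries 4 separate instances of a primary amino group (-NH2) meeting every constraint; each maps to a distinct set of atoms, giving 4 matches.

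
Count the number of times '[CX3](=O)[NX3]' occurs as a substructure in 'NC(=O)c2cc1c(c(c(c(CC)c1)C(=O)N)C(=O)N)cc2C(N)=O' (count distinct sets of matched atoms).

[CX3](=O)[NX3] is the SMARTS for an amide: a carbonyl carbon bonded to a trivalent nitrogen.
The molecule carries 4 separate instances of a primary amide (-C(=O)NH2) meeting every constraint; each maps to a distinct set of atoms, giving 4 matches.

4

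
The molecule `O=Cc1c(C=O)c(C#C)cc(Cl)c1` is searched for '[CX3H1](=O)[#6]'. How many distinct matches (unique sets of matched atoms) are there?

[CX3H1](=O)[#6] is the SMARTS for an aldehyde: an sp2 carbon with one H, double-bonded to O and single-bonded to carbon.
The molecule carries 2 separate instances of an aldehyde (-CHO) meeting every constraint; each maps to a distinct set of atoms, giving 2 matches.

2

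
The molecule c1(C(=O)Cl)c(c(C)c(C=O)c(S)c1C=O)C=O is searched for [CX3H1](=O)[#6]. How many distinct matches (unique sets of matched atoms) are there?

3

[CX3H1](=O)[#6] is the SMARTS for an aldehyde: an sp2 carbon with one H, double-bonded to O and single-bonded to carbon.
The molecule carries 3 separate instances of an aldehyde (-CHO) meeting every constraint; each maps to a distinct set of atoms, giving 3 matches.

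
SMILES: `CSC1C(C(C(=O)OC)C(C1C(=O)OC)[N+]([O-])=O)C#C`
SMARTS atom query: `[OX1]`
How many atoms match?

4

The query [OX1] means: aliphatic oxygen with one total connection — typically a carbonyl =O or an oxide.
Check the 20 heavy atoms by environment: 8× C (X4) → no; 2× C (X3) → no; 3× O (X1) → match; 2× O (X2) → no; 2× C (X2) → no; 1× N (charge +1, X3) → no; 1× O (charge -1, X1) → match; 1× S (X2) → no.
Summing the matching environments: 3 + 1 = 4 matching atoms.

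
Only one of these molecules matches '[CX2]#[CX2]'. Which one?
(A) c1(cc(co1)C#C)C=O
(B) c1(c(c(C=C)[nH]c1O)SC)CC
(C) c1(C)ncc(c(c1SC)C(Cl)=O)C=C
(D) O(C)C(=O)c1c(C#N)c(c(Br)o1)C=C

[CX2]#[CX2] describes a carbon-carbon triple bond (an alkyne).
(A) contains an ethynyl group (-C#CH), which satisfies every atom and bond constraint.
(B) has a vinyl group (-CH=CH2) but the C=C is a double bond; both carbons are CX3, not CX2.
(C) has a vinyl group (-CH=CH2) but the C=C is a double bond; both carbons are CX3, not CX2.
(D) has a vinyl group (-CH=CH2) but the C=C is a double bond; both carbons are CX3, not CX2.
So the answer is (A).

A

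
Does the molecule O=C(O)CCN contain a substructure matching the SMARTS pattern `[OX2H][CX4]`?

The pattern [OX2H][CX4] describes a hydroxyl oxygen bound to an sp3 (X4) carbon — an aliphatic alcohol.
The closest candidate here is a carboxylic acid group (-C(=O)OH), but the -OH is on a CX3 carbonyl carbon, not a CX4 carbon. No other fragment satisfies the full query, so there is no match.

No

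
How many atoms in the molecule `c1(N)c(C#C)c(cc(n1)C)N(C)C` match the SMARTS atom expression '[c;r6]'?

5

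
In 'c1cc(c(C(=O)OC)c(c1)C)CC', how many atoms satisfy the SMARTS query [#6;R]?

6

Check the 13 heavy atoms by environment: 6× c (aromatic, in 6-ring) → match; 5× C (acyclic) → no; 2× O (acyclic) → no.
That gives 6 matching atoms.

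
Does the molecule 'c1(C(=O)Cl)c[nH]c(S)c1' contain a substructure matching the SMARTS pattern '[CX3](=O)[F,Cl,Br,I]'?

The pattern [CX3](=O)[F,Cl,Br,I] describes a carbonyl carbon bonded to a halogen — an acyl halide.
The molecule carries an acyl chloride (-C(=O)Cl), whose atoms satisfy every constraint of the query, so the pattern matches.

Yes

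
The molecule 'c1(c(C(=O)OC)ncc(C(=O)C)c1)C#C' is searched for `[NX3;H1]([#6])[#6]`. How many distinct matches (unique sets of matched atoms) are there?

0

[NX3;H1]([#6])[#6] is the SMARTS for a secondary amine: a trivalent nitrogen with one H, bonded to two carbons.
No fragment in the molecule satisfies every constraint, giving 0 matches.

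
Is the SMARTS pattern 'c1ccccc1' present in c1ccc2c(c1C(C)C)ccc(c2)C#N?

The pattern c1ccccc1 describes six aromatic carbons in a ring — a benzene ring.
The required atom environment is present in the molecule, so the pattern matches.

Yes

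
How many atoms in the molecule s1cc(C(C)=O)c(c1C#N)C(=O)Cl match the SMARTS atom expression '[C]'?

4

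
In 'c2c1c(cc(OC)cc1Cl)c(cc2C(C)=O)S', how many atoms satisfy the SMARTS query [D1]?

The query [D1] means: atom with exactly one heavy-atom neighbour (degree 1).
Check the 17 heavy atoms by environment: 6× c (aromatic, D3) → no; 4× c (aromatic, D2) → no; 1× O (D2) → no; 2× C (D1) → match; 1× S (D1) → match; 1× C (D3) → no; 1× O (D1) → match; 1× Cl (D1) → match.
Summing the matching environments: 2 + 1 + 1 + 1 = 5 matching atoms.

5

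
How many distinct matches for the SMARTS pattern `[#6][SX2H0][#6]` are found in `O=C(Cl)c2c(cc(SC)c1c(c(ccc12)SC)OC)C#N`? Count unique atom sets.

2

[#6][SX2H0][#6] is the SMARTS for a thioether: an aliphatic sulfur bridging two carbons with no H on the sulfur.
The molecule carries 2 separate instances of a methylthio ether (-SCH3) meeting every constraint; each maps to a distinct set of atoms, giving 2 matches.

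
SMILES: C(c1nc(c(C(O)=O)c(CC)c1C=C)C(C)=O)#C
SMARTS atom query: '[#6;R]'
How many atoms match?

The query [#6;R] means: carbon that is part of a ring.
Check the 18 heavy atoms by environment: 1× n (aromatic, in 6-ring) → no; 5× c (aromatic, in 6-ring) → match; 9× C (acyclic) → no; 3× O (acyclic) → no.
That gives 5 matching atoms.

5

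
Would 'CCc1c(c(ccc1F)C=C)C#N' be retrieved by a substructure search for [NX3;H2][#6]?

No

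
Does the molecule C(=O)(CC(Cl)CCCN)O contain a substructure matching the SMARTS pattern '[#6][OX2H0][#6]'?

The pattern [#6][OX2H0][#6] describes an aliphatic oxygen bridging two carbons with no H on the oxygen — an ether.
The closest candidate here is a carboxylic acid group (-C(=O)OH), but the -OH oxygen has H1; the =O is OX1, not OX2. No other fragment satisfies the full query, so there is no match.

No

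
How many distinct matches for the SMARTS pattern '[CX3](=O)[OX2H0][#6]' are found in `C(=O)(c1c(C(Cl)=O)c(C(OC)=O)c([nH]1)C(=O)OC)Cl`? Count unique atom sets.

[CX3](=O)[OX2H0][#6] is the SMARTS for an ester: a carbonyl carbon bonded to an oxygen that is itself bonded to carbon (no H on that O).
The molecule carries 2 separate instances of a methyl-ester group (-C(=O)OCH3) meeting every constraint; each maps to a distinct set of atoms, giving 2 matches.

2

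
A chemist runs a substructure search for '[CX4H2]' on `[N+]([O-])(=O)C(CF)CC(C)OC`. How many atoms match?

The query [CX4H2] means: sp3 carbon (X4) with exactly two hydrogens.
Check the 11 heavy atoms by environment: 2× C (H2, X4) → match; 2× C (H1, X4) → no; 2× C (H3, X4) → no; 1× N (charge +1, H0, X3) → no; 1× O (charge -1, H0, X1) → no; 1× O (H0, X1) → no; 1× O (H0, X2) → no; 1× F (H0, X1) → no.
That gives 2 matching atoms.

2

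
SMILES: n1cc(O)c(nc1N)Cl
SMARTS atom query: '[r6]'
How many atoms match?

6

The query [r6] means: r6 matches atoms in a six-membered ring.
Check the 9 heavy atoms by environment: 2× n (aromatic, in 6-ring) → match; 4× c (aromatic, in 6-ring) → match; 1× Cl (acyclic) → no; 1× N (acyclic) → no; 1× O (acyclic) → no.
Summing the matching environments: 2 + 4 = 6 matching atoms.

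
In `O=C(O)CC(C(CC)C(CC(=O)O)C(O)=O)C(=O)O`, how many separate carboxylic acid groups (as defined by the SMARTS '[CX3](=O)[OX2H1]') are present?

[CX3](=O)[OX2H1] is the SMARTS for a carboxylic acid: an sp2 carbon double-bonded to O and single-bonded to an -OH oxygen.
The molecule carries 4 separate instances of a carboxylic acid group (-C(=O)OH) meeting every constraint; each maps to a distinct set of atoms, giving 4 matches.

4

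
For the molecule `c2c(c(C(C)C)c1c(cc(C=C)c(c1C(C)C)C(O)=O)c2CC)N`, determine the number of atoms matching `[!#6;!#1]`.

3

The query [!#6;!#1] means: not carbon and not hydrogen — any heteroatom.
Check the 24 heavy atoms by environment: 10× c (aromatic) → no; 11× C → no; 1× N → match; 2× O → match.
Summing the matching environments: 1 + 2 = 3 matching atoms.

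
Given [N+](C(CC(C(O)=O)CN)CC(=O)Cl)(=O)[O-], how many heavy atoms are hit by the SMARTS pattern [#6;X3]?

2

Check the 15 heavy atoms by environment: 5× C (X4) → no; 2× C (X3) → match; 3× O (X1) → no; 1× Cl (X1) → no; 1× O (X2) → no; 1× N (charge +1, X3) → no; 1× O (charge -1, X1) → no; 1× N (X3) → no.
That gives 2 matching atoms.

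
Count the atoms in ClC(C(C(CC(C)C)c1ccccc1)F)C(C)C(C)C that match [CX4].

Check the 20 heavy atoms by environment: 12× C (X4) → match; 1× F (X1) → no; 6× c (aromatic, X3) → no; 1× Cl (X1) → no.
That gives 12 matching atoms.

12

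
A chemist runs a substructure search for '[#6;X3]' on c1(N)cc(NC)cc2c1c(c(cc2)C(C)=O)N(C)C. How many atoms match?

The query [#6;X3] means: any carbon (aromatic or not) with three total connections.
Check the 19 heavy atoms by environment: 10× c (aromatic, X3) → match; 1× C (X3) → match; 1× O (X1) → no; 4× C (X4) → no; 3× N (X3) → no.
Summing the matching environments: 10 + 1 = 11 matching atoms.

11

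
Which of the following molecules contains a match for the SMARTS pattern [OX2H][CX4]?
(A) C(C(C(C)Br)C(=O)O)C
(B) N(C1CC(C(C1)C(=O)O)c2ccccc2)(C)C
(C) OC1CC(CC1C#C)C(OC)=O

C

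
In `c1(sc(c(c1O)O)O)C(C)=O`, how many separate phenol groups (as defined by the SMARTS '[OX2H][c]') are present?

3

[OX2H][c] is the SMARTS for a phenol: a hydroxyl oxygen attached to an aromatic carbon.
The molecule carries 3 separate instances of a hydroxyl group (-OH) meeting every constraint; each maps to a distinct set of atoms, giving 3 matches.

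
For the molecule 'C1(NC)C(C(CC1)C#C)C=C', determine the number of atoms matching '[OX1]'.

0

The query [OX1] means: aliphatic oxygen with one total connection — typically a carbonyl =O or an oxide.
Check the 11 heavy atoms by environment: 6× C (X4) → no; 2× C (X3) → no; 1× N (X3) → no; 2× C (X2) → no.
No environment satisfies the query, so 0 matching atoms.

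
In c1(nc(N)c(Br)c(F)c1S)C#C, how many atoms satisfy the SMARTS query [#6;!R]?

Check the 12 heavy atoms by environment: 1× n (aromatic, in 6-ring) → no; 5× c (aromatic, in 6-ring) → no; 1× N (acyclic) → no; 1× Br (acyclic) → no; 1× S (acyclic) → no; 1× F (acyclic) → no; 2× C (acyclic) → match.
That gives 2 matching atoms.

2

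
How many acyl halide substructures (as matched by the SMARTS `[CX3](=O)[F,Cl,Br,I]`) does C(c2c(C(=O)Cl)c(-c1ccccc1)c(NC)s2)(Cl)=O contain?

2

[CX3](=O)[F,Cl,Br,I] is the SMARTS for an acyl halide: a carbonyl carbon bonded to a halogen.
The molecule carries 2 separate instances of an acyl chloride (-C(=O)Cl) meeting every constraint; each maps to a distinct set of atoms, giving 2 matches.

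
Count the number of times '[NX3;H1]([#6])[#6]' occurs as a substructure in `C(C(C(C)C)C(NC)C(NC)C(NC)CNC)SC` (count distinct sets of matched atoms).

4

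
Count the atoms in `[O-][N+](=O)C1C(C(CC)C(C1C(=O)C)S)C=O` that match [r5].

Check the 16 heavy atoms by environment: 5× C (in 5-ring) → match; 1× S (acyclic) → no; 5× C (acyclic) → no; 3× O (acyclic) → no; 1× N (charge +1, acyclic) → no; 1× O (charge -1, acyclic) → no.
That gives 5 matching atoms.

5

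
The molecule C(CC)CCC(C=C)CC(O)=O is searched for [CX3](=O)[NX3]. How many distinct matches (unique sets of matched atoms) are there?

0

[CX3](=O)[NX3] is the SMARTS for an amide: a carbonyl carbon bonded to a trivalent nitrogen.
The molecule has a carboxylic acid group (-C(=O)OH), but the carbonyl is bonded to O, not to an NX3 nitrogen; nothing else fits, so there are 0 matches.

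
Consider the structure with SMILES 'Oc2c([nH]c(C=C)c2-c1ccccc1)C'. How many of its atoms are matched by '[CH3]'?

1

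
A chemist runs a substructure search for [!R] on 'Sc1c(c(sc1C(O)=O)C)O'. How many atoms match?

6

The query [!R] means: !R matches any atom not in a ring.
Check the 11 heavy atoms by environment: 1× s (aromatic, in 5-ring) → no; 4× c (aromatic, in 5-ring) → no; 2× C (acyclic) → match; 3× O (acyclic) → match; 1× S (acyclic) → match.
Summing the matching environments: 2 + 3 + 1 = 6 matching atoms.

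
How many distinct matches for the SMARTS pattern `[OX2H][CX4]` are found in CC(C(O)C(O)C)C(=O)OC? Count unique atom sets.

[OX2H][CX4] is the SMARTS for an aliphatic alcohol: a hydroxyl oxygen bound to an sp3 (X4) carbon.
The molecule carries 2 separate instances of a hydroxyl group (-OH) meeting every constraint; each maps to a distinct set of atoms, giving 2 matches.

2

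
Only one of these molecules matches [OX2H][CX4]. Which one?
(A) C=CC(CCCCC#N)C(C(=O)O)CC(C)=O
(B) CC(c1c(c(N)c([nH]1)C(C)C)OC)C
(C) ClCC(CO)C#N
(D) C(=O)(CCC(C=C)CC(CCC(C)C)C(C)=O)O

[OX2H][CX4] describes a hydroxyl oxygen bound to an sp3 (X4) carbon (an aliphatic alcohol).
(A) has a carboxylic acid group (-C(=O)OH) but the -OH is on a CX3 carbonyl carbon, not a CX4 carbon.
(B) has a methoxy ether (-OCH3) but the oxygen has H0 (ether), not H1.
(C) contains a hydroxyl group (-OH), which satisfies every atom and bond constraint.
(D) has a carboxylic acid group (-C(=O)OH) but the -OH is on a CX3 carbonyl carbon, not a CX4 carbon.
So the answer is (C).

C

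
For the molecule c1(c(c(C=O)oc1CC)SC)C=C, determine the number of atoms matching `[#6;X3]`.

The query [#6;X3] means: any carbon (aromatic or not) with three total connections.
Check the 13 heavy atoms by environment: 1× o (aromatic, X2) → no; 4× c (aromatic, X3) → match; 1× S (X2) → no; 3× C (X4) → no; 3× C (X3) → match; 1× O (X1) → no.
Summing the matching environments: 4 + 3 = 7 matching atoms.

7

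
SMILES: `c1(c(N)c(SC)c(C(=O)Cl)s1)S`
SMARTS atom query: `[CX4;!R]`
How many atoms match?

The query [CX4;!R] means: aliphatic carbon with four total connections, not in a ring.
Check the 12 heavy atoms by environment: 1× s (aromatic, X2, in 5-ring) → no; 4× c (aromatic, X3, in 5-ring) → no; 1× C (X3, acyclic) → no; 1× O (X1, acyclic) → no; 1× Cl (X1, acyclic) → no; 2× S (X2, acyclic) → no; 1× C (X4, acyclic) → match; 1× N (X3, acyclic) → no.
That gives 1 matching atom.

1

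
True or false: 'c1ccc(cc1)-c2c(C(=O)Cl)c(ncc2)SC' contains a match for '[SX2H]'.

False

The pattern [SX2H] describes an aliphatic sulfur with two connections, one being H — a thiol.
The closest candidate here is a methylthio ether (-SCH3), but the sulfur has H0 (bonded to two carbons), not H1. No other fragment satisfies the full query, so there is no match.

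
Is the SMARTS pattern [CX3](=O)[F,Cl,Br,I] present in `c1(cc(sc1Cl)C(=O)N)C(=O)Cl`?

Yes

The pattern [CX3](=O)[F,Cl,Br,I] describes a carbonyl carbon bonded to a halogen — an acyl halide.
The molecule carries an acyl chloride (-C(=O)Cl), whose atoms satisfy every constraint of the query, so the pattern matches.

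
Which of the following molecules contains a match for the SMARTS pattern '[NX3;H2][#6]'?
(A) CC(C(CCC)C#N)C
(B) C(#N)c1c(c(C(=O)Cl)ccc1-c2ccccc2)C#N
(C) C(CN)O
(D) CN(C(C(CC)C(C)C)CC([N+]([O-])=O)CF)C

C

[NX3;H2][#6] describes a trivalent nitrogen with two H attached to carbon (a primary amine).
(A) has a nitrile (-C#N) but the nitrogen is NX1 (triple-bonded), not NX3 with two H.
(B) has a nitrile (-C#N) but the nitrogen is NX1 (triple-bonded), not NX3 with two H.
(C) contains a primary amino group (-NH2), which satisfies every atom and bond constraint.
(D) has a dimethylamino group (-N(CH3)2) but the nitrogen has H0, not H2.
So the answer is (C).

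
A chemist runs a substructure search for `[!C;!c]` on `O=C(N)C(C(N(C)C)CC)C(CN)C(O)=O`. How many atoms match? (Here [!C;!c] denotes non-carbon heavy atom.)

6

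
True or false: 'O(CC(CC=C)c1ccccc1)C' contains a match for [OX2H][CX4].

False

The pattern [OX2H][CX4] describes a hydroxyl oxygen bound to an sp3 (X4) carbon — an aliphatic alcohol.
The closest candidate here is a methoxy ether (-OCH3), but the oxygen has H0 (ether), not H1. No other fragment satisfies the full query, so there is no match.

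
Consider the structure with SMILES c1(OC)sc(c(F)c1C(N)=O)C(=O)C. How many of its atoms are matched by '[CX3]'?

2

Check the 14 heavy atoms by environment: 1× s (aromatic, X2) → no; 4× c (aromatic, X3) → no; 1× F (X1) → no; 2× C (X3) → match; 2× O (X1) → no; 2× C (X4) → no; 1× O (X2) → no; 1× N (X3) → no.
That gives 2 matching atoms.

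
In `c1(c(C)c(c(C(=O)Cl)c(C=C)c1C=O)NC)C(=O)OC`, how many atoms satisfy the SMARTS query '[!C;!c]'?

6

The query [!C;!c] means: neither aliphatic nor aromatic carbon — same as [!#6].
Check the 20 heavy atoms by environment: 6× c (aromatic) → no; 8× C → no; 4× O → match; 1× N → match; 1× Cl → match.
Summing the matching environments: 4 + 1 + 1 = 6 matching atoms.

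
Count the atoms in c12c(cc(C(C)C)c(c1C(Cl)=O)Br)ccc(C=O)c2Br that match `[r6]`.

10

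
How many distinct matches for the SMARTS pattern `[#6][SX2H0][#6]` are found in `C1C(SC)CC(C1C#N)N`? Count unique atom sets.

1

[#6][SX2H0][#6] is the SMARTS for a thioether: an aliphatic sulfur bridging two carbons with no H on the sulfur.
Exactly one fragment in the molecule meets all constraints, giving 1 match.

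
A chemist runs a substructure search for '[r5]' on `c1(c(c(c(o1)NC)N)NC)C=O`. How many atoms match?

5

The query [r5] means: r5 matches atoms in a five-membered ring.
Check the 12 heavy atoms by environment: 1× o (aromatic, in 5-ring) → match; 4× c (aromatic, in 5-ring) → match; 3× N (acyclic) → no; 3× C (acyclic) → no; 1× O (acyclic) → no.
Summing the matching environments: 1 + 4 = 5 matching atoms.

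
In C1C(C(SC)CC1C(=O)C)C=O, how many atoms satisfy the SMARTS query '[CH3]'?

2

The query [CH3] means: aliphatic carbon with exactly three hydrogens.
Check the 12 heavy atoms by environment: 4× C (H1) → no; 2× C (H2) → no; 2× O (H0) → no; 1× C (H0) → no; 2× C (H3) → match; 1× S (H0) → no.
That gives 2 matching atoms.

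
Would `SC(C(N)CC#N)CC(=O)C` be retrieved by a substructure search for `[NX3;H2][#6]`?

The pattern [NX3;H2][#6] describes a trivalent nitrogen with two H attached to carbon — a primary amine.
The molecule carries a primary amino group (-NH2), whose atoms satisfy every constraint of the query, so the pattern matches.

Yes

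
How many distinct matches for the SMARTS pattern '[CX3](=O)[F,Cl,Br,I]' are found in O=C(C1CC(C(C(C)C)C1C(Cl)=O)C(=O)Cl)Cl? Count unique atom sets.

3

[CX3](=O)[F,Cl,Br,I] is the SMARTS for an acyl halide: a carbonyl carbon bonded to a halogen.
The molecule carries 3 separate instances of an acyl chloride (-C(=O)Cl) meeting every constraint; each maps to a distinct set of atoms, giving 3 matches.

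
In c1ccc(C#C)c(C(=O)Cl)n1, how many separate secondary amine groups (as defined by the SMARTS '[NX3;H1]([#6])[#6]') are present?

[NX3;H1]([#6])[#6] is the SMARTS for a secondary amine: a trivalent nitrogen with one H, bonded to two carbons.
No fragment in the molecule satisfies every constraint, giving 0 matches.

0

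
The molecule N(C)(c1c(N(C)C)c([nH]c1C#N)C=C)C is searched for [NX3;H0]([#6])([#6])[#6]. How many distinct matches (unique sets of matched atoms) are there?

2

[NX3;H0]([#6])([#6])[#6] is the SMARTS for a tertiary amine: a trivalent nitrogen with no H, bonded to three carbons.
The molecule carries 2 separate instances of a dimethylamino group (-N(CH3)2) meeting every constraint; each maps to a distinct set of atoms, giving 2 matches.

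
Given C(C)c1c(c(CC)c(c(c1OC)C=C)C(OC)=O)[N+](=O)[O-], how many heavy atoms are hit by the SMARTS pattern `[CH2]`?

The query [CH2] means: aliphatic carbon with exactly two hydrogens.
Check the 21 heavy atoms by environment: 6× c (aromatic, H0) → no; 4× O (H0) → no; 4× C (H3) → no; 3× C (H2) → match; 1× C (H1) → no; 1× C (H0) → no; 1× N (charge +1, H0) → no; 1× O (charge -1, H0) → no.
That gives 3 matching atoms.

3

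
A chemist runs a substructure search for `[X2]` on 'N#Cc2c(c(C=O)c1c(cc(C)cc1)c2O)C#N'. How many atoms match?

3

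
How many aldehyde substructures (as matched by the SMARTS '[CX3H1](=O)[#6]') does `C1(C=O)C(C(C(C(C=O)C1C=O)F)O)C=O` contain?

4

[CX3H1](=O)[#6] is the SMARTS for an aldehyde: an sp2 carbon with one H, double-bonded to O and single-bonded to carbon.
The molecule carries 4 separate instances of an aldehyde (-CHO) meeting every constraint; each maps to a distinct set of atoms, giving 4 matches.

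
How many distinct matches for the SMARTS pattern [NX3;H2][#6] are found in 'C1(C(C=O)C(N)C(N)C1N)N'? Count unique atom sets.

[NX3;H2][#6] is the SMARTS for a primary amine: a trivalent nitrogen with two H attached to carbon.
The molecule carries 4 separate instances of a primary amino group (-NH2) meeting every constraint; each maps to a distinct set of atoms, giving 4 matches.

4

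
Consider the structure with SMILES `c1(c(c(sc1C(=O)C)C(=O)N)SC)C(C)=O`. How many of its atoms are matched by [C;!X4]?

The query [C;!X4] means: aliphatic carbon that does not have four total connections.
Check the 16 heavy atoms by environment: 1× s (aromatic, X2) → no; 4× c (aromatic, X3) → no; 3× C (X3) → match; 3× O (X1) → no; 3× C (X4) → no; 1× N (X3) → no; 1× S (X2) → no.
That gives 3 matching atoms.

3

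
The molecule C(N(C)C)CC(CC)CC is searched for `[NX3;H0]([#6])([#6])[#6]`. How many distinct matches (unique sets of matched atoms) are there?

[NX3;H0]([#6])([#6])[#6] is the SMARTS for a tertiary amine: a trivalent nitrogen with no H, bonded to three carbons.
Exactly one fragment in the molecule meets all constraints, giving 1 match.

1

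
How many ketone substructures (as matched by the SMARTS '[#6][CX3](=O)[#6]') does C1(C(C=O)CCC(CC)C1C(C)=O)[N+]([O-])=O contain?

[#6][CX3](=O)[#6] is the SMARTS for a ketone: a carbonyl carbon (no H) flanked by two carbons.
Exactly one fragment in the molecule meets all constraints, giving 1 match.

1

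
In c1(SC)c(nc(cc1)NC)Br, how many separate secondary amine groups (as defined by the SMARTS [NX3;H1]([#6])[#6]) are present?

[NX3;H1]([#6])[#6] is the SMARTS for a secondary amine: a trivalent nitrogen with one H, bonded to two carbons.
Exactly one fragment in the molecule meets all constraints, giving 1 match.

1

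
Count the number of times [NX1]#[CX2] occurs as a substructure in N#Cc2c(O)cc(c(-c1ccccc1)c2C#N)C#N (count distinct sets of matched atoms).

[NX1]#[CX2] is the SMARTS for a nitrile: a nitrogen triple-bonded to a two-connected carbon.
The molecule carries 3 separate instances of a nitrile (-C#N) meeting every constraint; each maps to a distinct set of atoms, giving 3 matches.

3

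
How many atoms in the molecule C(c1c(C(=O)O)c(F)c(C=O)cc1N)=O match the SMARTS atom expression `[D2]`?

The query [D2] means: atom with exactly two heavy-atom neighbours.
Check the 15 heavy atoms by environment: 5× c (aromatic, D3) → no; 1× c (aromatic, D2) → match; 1× C (D3) → no; 4× O (D1) → no; 1× F (D1) → no; 1× N (D1) → no; 2× C (D2) → match.
Summing the matching environments: 1 + 2 = 3 matching atoms.

3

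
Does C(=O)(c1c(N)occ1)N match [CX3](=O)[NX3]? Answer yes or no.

Yes

The pattern [CX3](=O)[NX3] describes a carbonyl carbon bonded to a trivalent nitrogen — an amide.
The molecule carries a primary amide (-C(=O)NH2), whose atoms satisfy every constraint of the query, so the pattern matches.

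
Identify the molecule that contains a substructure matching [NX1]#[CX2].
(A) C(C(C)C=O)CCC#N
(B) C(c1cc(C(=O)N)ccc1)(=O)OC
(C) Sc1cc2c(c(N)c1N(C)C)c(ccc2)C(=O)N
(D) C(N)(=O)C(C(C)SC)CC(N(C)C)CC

[NX1]#[CX2] describes a nitrogen triple-bonded to a two-connected carbon (a nitrile).
(A) contains a nitrile (-C#N), which satisfies every atom and bond constraint.
(B) has a primary amide (-C(=O)NH2) but the nitrogen is NX3, not NX1.
(C) has a primary amide (-C(=O)NH2) but the nitrogen is NX3, not NX1.
(D) has a primary amide (-C(=O)NH2) but the nitrogen is NX3, not NX1.
So the answer is (A).

A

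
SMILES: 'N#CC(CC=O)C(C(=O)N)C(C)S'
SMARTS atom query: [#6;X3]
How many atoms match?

2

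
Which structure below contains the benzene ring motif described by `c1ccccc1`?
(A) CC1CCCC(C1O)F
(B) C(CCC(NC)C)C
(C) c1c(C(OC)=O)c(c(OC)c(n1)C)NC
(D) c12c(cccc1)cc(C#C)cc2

D

c1ccccc1 describes six aromatic carbons in a ring (a benzene ring).
(A) has a methyl group (-CH3) but no six-membered all-carbon aromatic ring is present.
(B) has a methyl group (-CH3) but no six-membered all-carbon aromatic ring is present.
(C) has a methyl group (-CH3) but no six-membered all-carbon aromatic ring is present.
(D) contains the required atom environment, so the pattern matches.
So the answer is (D).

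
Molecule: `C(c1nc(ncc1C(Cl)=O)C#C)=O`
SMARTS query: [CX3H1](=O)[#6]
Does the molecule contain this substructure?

Yes

The pattern [CX3H1](=O)[#6] describes an sp2 carbon with one H, double-bonded to O and single-bonded to carbon — an aldehyde.
The molecule carries an aldehyde (-CHO), whose atoms satisfy every constraint of the query, so the pattern matches.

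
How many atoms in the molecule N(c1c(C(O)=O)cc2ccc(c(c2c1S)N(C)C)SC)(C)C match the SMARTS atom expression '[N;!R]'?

The query [N;!R] means: aliphatic nitrogen not in a ring.
Check the 22 heavy atoms by environment: 10× c (aromatic, in 6-ring) → no; 6× C (acyclic) → no; 2× O (acyclic) → no; 2× N (acyclic) → match; 2× S (acyclic) → no.
That gives 2 matching atoms.

2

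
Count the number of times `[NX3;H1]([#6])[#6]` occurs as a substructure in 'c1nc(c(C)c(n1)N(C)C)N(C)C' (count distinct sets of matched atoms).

[NX3;H1]([#6])[#6] is the SMARTS for a secondary amine: a trivalent nitrogen with one H, bonded to two carbons.
The molecule has a dimethylamino group (-N(CH3)2), but the nitrogen has H0, not H1; nothing else fits, so there are 0 matches.

0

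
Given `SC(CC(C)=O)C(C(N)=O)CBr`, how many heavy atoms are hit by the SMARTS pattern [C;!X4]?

2

Check the 12 heavy atoms by environment: 5× C (X4) → no; 2× C (X3) → match; 2× O (X1) → no; 1× N (X3) → no; 1× Br (X1) → no; 1× S (X2) → no.
That gives 2 matching atoms.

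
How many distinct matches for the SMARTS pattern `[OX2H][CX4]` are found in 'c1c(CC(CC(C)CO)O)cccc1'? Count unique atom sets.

2

[OX2H][CX4] is the SMARTS for an aliphatic alcohol: a hydroxyl oxygen bound to an sp3 (X4) carbon.
The molecule carries 2 separate instances of a hydroxyl group (-OH) meeting every constraint; each maps to a distinct set of atoms, giving 2 matches.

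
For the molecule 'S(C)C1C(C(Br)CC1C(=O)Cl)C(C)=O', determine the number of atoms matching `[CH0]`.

2

The query [CH0] means: aliphatic carbon with no attached hydrogen.
Check the 14 heavy atoms by environment: 4× C (H1) → no; 1× C (H2) → no; 1× Br (H0) → no; 1× S (H0) → no; 2× C (H3) → no; 2× C (H0) → match; 2× O (H0) → no; 1× Cl (H0) → no.
That gives 2 matching atoms.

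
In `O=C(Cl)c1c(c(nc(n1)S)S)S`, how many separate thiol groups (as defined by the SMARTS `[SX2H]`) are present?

3

[SX2H] is the SMARTS for a thiol: an aliphatic sulfur with two connections, one being H.
The molecule carries 3 separate instances of a thiol (-SH) meeting every constraint; each maps to a distinct set of atoms, giving 3 matches.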